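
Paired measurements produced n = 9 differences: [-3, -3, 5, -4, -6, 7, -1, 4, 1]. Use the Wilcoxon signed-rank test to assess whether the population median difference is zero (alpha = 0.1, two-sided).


Step 1: Drop any zero differences (none here) and take |d_i|.
|d| = [3, 3, 5, 4, 6, 7, 1, 4, 1]
Step 2: Midrank |d_i| (ties get averaged ranks).
ranks: |3|->3.5, |3|->3.5, |5|->7, |4|->5.5, |6|->8, |7|->9, |1|->1.5, |4|->5.5, |1|->1.5
Step 3: Attach original signs; sum ranks with positive sign and with negative sign.
W+ = 7 + 9 + 5.5 + 1.5 = 23
W- = 3.5 + 3.5 + 5.5 + 8 + 1.5 = 22
(Check: W+ + W- = 45 should equal n(n+1)/2 = 45.)
Step 4: Test statistic W = min(W+, W-) = 22.
Step 5: Ties in |d|, so use the tie-corrected normal approximation.
        E[W] = n(n+1)/4 = 9*10/4 = 22.5.
        Tie groups: |d|=1 (t=2), |d|=3 (t=2), |d|=4 (t=2); sum(t^3 - t) = 18.
        Var[W] = n(n+1)(2n+1)/24 - sum(t^3-t)/48 = 1710/24 - 18/48 = 70.875.
        z = (W - E[W]) / sqrt(Var[W]) = (22 - 22.5) / 8.4187 = -0.0594.
        Two-sided p = 2*Phi(z) = 0.952640.
Step 6: alpha = 0.1. fail to reject H0.

W+ = 23, W- = 22, W = min = 22, p = 0.952640, fail to reject H0.


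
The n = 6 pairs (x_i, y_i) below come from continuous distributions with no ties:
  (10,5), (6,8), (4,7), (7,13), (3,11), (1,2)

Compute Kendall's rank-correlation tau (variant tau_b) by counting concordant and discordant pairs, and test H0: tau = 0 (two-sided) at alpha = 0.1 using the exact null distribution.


Step 1: Enumerate the 15 unordered pairs (i,j) with i<j and classify each by sign(x_j-x_i) * sign(y_j-y_i).
  (1,2):dx=-4,dy=+3->D; (1,3):dx=-6,dy=+2->D; (1,4):dx=-3,dy=+8->D; (1,5):dx=-7,dy=+6->D
  (1,6):dx=-9,dy=-3->C; (2,3):dx=-2,dy=-1->C; (2,4):dx=+1,dy=+5->C; (2,5):dx=-3,dy=+3->D
  (2,6):dx=-5,dy=-6->C; (3,4):dx=+3,dy=+6->C; (3,5):dx=-1,dy=+4->D; (3,6):dx=-3,dy=-5->C
  (4,5):dx=-4,dy=-2->C; (4,6):dx=-6,dy=-11->C; (5,6):dx=-2,dy=-9->C
Step 2: C = 9, D = 6, total pairs = 15.
Step 3: tau = (C - D)/(n(n-1)/2) = (9 - 6)/15 = 0.200000.
Step 4: Exact two-sided p-value (enumerate n! = 720 permutations of y under H0): p = 0.719444.
Step 5: alpha = 0.1. fail to reject H0.

tau_b = 0.2000 (C=9, D=6), p = 0.719444, fail to reject H0.


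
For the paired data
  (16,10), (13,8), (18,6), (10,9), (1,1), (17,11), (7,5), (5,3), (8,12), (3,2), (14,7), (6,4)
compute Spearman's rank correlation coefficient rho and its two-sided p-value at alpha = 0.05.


Step 1: Rank x and y separately (midranks; no ties here).
rank(x): 16->10, 13->8, 18->12, 10->7, 1->1, 17->11, 7->5, 5->3, 8->6, 3->2, 14->9, 6->4
rank(y): 10->10, 8->8, 6->6, 9->9, 1->1, 11->11, 5->5, 3->3, 12->12, 2->2, 7->7, 4->4
Step 2: d_i = R_x(i) - R_y(i); compute d_i^2.
  (10-10)^2=0, (8-8)^2=0, (12-6)^2=36, (7-9)^2=4, (1-1)^2=0, (11-11)^2=0, (5-5)^2=0, (3-3)^2=0, (6-12)^2=36, (2-2)^2=0, (9-7)^2=4, (4-4)^2=0
sum(d^2) = 80.
Step 3: rho = 1 - 6*80 / (12*(12^2 - 1)) = 1 - 480/1716 = 0.720280.
Step 4: Under H0, t = rho * sqrt((n-2)/(1-rho^2)) = 3.2835 ~ t(10).
Step 5: Two-sided p-value from the t-distribution with 10 df = 0.008240.
Step 6: alpha = 0.05. reject H0.

rho = 0.7203, p = 0.008240, reject H0 at alpha = 0.05.


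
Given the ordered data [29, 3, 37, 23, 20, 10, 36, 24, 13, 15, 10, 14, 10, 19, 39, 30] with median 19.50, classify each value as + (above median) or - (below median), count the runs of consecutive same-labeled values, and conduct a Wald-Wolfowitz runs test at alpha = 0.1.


Step 1: Compute median = 19.50; label A = above, B = below.
Labels in order: ABAAABAABBBBBBAA  (n_A = 8, n_B = 8)
Step 2: Count runs R = 7.
Step 3: Under H0 (random ordering), E[R] = 2*n_A*n_B/(n_A+n_B) + 1 = 2*8*8/16 + 1 = 9.0000.
        Var[R] = 2*n_A*n_B*(2*n_A*n_B - n_A - n_B) / ((n_A+n_B)^2 * (n_A+n_B-1)) = 14336/3840 = 3.7333.
        SD[R] = 1.9322.
Step 4: Continuity-corrected z = (R + 0.5 - E[R]) / SD[R] = (7 + 0.5 - 9.0000) / 1.9322 = -0.7763.
Step 5: Two-sided p-value via normal approximation = 2*(1 - Phi(|z|)) = 0.437558.
Step 6: alpha = 0.1. fail to reject H0.

R = 7, z = -0.7763, p = 0.437558, fail to reject H0.


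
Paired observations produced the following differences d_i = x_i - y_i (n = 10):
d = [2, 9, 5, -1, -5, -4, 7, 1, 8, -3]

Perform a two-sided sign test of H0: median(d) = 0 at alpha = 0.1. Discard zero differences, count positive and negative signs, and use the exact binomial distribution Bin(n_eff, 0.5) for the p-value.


Step 1: Discard zero differences. Original n = 10; n_eff = number of nonzero differences = 10.
Nonzero differences (with sign): +2, +9, +5, -1, -5, -4, +7, +1, +8, -3
Step 2: Count signs: positive = 6, negative = 4.
Step 3: Under H0: P(positive) = 0.5, so the number of positives S ~ Bin(10, 0.5).
Step 4: Two-sided exact p-value = sum of Bin(10,0.5) probabilities at or below the observed probability = 0.753906.
Step 5: alpha = 0.1. fail to reject H0.

n_eff = 10, pos = 6, neg = 4, p = 0.753906, fail to reject H0.


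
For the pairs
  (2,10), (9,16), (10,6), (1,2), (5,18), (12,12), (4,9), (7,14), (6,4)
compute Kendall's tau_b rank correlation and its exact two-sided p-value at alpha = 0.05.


Step 1: Enumerate the 36 unordered pairs (i,j) with i<j and classify each by sign(x_j-x_i) * sign(y_j-y_i).
  (1,2):dx=+7,dy=+6->C; (1,3):dx=+8,dy=-4->D; (1,4):dx=-1,dy=-8->C; (1,5):dx=+3,dy=+8->C
  (1,6):dx=+10,dy=+2->C; (1,7):dx=+2,dy=-1->D; (1,8):dx=+5,dy=+4->C; (1,9):dx=+4,dy=-6->D
  (2,3):dx=+1,dy=-10->D; (2,4):dx=-8,dy=-14->C; (2,5):dx=-4,dy=+2->D; (2,6):dx=+3,dy=-4->D
  (2,7):dx=-5,dy=-7->C; (2,8):dx=-2,dy=-2->C; (2,9):dx=-3,dy=-12->C; (3,4):dx=-9,dy=-4->C
  (3,5):dx=-5,dy=+12->D; (3,6):dx=+2,dy=+6->C; (3,7):dx=-6,dy=+3->D; (3,8):dx=-3,dy=+8->D
  (3,9):dx=-4,dy=-2->C; (4,5):dx=+4,dy=+16->C; (4,6):dx=+11,dy=+10->C; (4,7):dx=+3,dy=+7->C
  (4,8):dx=+6,dy=+12->C; (4,9):dx=+5,dy=+2->C; (5,6):dx=+7,dy=-6->D; (5,7):dx=-1,dy=-9->C
  (5,8):dx=+2,dy=-4->D; (5,9):dx=+1,dy=-14->D; (6,7):dx=-8,dy=-3->C; (6,8):dx=-5,dy=+2->D
  (6,9):dx=-6,dy=-8->C; (7,8):dx=+3,dy=+5->C; (7,9):dx=+2,dy=-5->D; (8,9):dx=-1,dy=-10->C
Step 2: C = 22, D = 14, total pairs = 36.
Step 3: tau = (C - D)/(n(n-1)/2) = (22 - 14)/36 = 0.222222.
Step 4: Exact two-sided p-value (enumerate n! = 362880 permutations of y under H0): p = 0.476709.
Step 5: alpha = 0.05. fail to reject H0.

tau_b = 0.2222 (C=22, D=14), p = 0.476709, fail to reject H0.


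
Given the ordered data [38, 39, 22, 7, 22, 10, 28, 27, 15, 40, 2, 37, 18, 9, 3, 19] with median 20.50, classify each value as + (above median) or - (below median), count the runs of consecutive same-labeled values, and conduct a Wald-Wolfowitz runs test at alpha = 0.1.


Step 1: Compute median = 20.50; label A = above, B = below.
Labels in order: AAABABAABABABBBB  (n_A = 8, n_B = 8)
Step 2: Count runs R = 10.
Step 3: Under H0 (random ordering), E[R] = 2*n_A*n_B/(n_A+n_B) + 1 = 2*8*8/16 + 1 = 9.0000.
        Var[R] = 2*n_A*n_B*(2*n_A*n_B - n_A - n_B) / ((n_A+n_B)^2 * (n_A+n_B-1)) = 14336/3840 = 3.7333.
        SD[R] = 1.9322.
Step 4: Continuity-corrected z = (R - 0.5 - E[R]) / SD[R] = (10 - 0.5 - 9.0000) / 1.9322 = 0.2588.
Step 5: Two-sided p-value via normal approximation = 2*(1 - Phi(|z|)) = 0.795809.
Step 6: alpha = 0.1. fail to reject H0.

R = 10, z = 0.2588, p = 0.795809, fail to reject H0.


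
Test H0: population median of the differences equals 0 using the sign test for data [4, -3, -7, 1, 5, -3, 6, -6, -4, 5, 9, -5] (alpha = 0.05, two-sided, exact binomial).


Step 1: Discard zero differences. Original n = 12; n_eff = number of nonzero differences = 12.
Nonzero differences (with sign): +4, -3, -7, +1, +5, -3, +6, -6, -4, +5, +9, -5
Step 2: Count signs: positive = 6, negative = 6.
Step 3: Under H0: P(positive) = 0.5, so the number of positives S ~ Bin(12, 0.5).
Step 4: Two-sided exact p-value = sum of Bin(12,0.5) probabilities at or below the observed probability = 1.000000.
Step 5: alpha = 0.05. fail to reject H0.

n_eff = 12, pos = 6, neg = 6, p = 1.000000, fail to reject H0.


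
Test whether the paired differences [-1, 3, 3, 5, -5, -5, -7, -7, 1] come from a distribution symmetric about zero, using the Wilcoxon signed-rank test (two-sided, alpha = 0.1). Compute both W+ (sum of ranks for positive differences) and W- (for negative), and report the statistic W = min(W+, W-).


Step 1: Drop any zero differences (none here) and take |d_i|.
|d| = [1, 3, 3, 5, 5, 5, 7, 7, 1]
Step 2: Midrank |d_i| (ties get averaged ranks).
ranks: |1|->1.5, |3|->3.5, |3|->3.5, |5|->6, |5|->6, |5|->6, |7|->8.5, |7|->8.5, |1|->1.5
Step 3: Attach original signs; sum ranks with positive sign and with negative sign.
W+ = 3.5 + 3.5 + 6 + 1.5 = 14.5
W- = 1.5 + 6 + 6 + 8.5 + 8.5 = 30.5
(Check: W+ + W- = 45 should equal n(n+1)/2 = 45.)
Step 4: Test statistic W = min(W+, W-) = 14.5.
Step 5: Ties in |d|, so use the tie-corrected normal approximation.
        E[W] = n(n+1)/4 = 9*10/4 = 22.5.
        Tie groups: |d|=1 (t=2), |d|=3 (t=2), |d|=5 (t=3), |d|=7 (t=2); sum(t^3 - t) = 42.
        Var[W] = n(n+1)(2n+1)/24 - sum(t^3-t)/48 = 1710/24 - 42/48 = 70.375.
        z = (W - E[W]) / sqrt(Var[W]) = (14.5 - 22.5) / 8.3890 = -0.9536.
        Two-sided p = 2*Phi(z) = 0.340270.
Step 6: alpha = 0.1. fail to reject H0.

W+ = 14.5, W- = 30.5, W = min = 14.5, p = 0.340270, fail to reject H0.


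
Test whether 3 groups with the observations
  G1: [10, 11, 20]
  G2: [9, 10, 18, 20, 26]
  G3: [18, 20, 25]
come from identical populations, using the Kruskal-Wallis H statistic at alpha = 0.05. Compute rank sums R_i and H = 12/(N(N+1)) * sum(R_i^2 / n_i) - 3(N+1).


Step 1: Combine all N = 11 observations and assign midranks.
sorted (value, group, rank): (9,G2,1), (10,G1,2.5), (10,G2,2.5), (11,G1,4), (18,G2,5.5), (18,G3,5.5), (20,G1,8), (20,G2,8), (20,G3,8), (25,G3,10), (26,G2,11)
Step 2: Sum ranks within each group.
R_1 = 14.5 (n_1 = 3)
R_2 = 28 (n_2 = 5)
R_3 = 23.5 (n_3 = 3)
Step 3: H = 12/(N(N+1)) * sum(R_i^2/n_i) - 3(N+1)
     = 12/(11*12) * (14.5^2/3 + 28^2/5 + 23.5^2/3) - 3*12
     = 0.090909 * 410.967 - 36
     = 1.360606.
Step 4: Ties present; correction factor C = 1 - 36/(11^3 - 11) = 0.972727. Corrected H = 1.360606 / 0.972727 = 1.398754.
Step 5: Under H0, H ~ chi^2(2); p-value = 0.496895.
Step 6: alpha = 0.05. fail to reject H0.

H = 1.3988, df = 2, p = 0.496895, fail to reject H0.


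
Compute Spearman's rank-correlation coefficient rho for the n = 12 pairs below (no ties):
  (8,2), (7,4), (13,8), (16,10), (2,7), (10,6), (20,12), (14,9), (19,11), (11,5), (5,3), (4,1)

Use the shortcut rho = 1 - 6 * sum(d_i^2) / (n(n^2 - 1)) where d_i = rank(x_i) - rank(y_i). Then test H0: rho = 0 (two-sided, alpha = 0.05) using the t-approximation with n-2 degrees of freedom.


Step 1: Rank x and y separately (midranks; no ties here).
rank(x): 8->5, 7->4, 13->8, 16->10, 2->1, 10->6, 20->12, 14->9, 19->11, 11->7, 5->3, 4->2
rank(y): 2->2, 4->4, 8->8, 10->10, 7->7, 6->6, 12->12, 9->9, 11->11, 5->5, 3->3, 1->1
Step 2: d_i = R_x(i) - R_y(i); compute d_i^2.
  (5-2)^2=9, (4-4)^2=0, (8-8)^2=0, (10-10)^2=0, (1-7)^2=36, (6-6)^2=0, (12-12)^2=0, (9-9)^2=0, (11-11)^2=0, (7-5)^2=4, (3-3)^2=0, (2-1)^2=1
sum(d^2) = 50.
Step 3: rho = 1 - 6*50 / (12*(12^2 - 1)) = 1 - 300/1716 = 0.825175.
Step 4: Under H0, t = rho * sqrt((n-2)/(1-rho^2)) = 4.6195 ~ t(10).
Step 5: Two-sided p-value from the t-distribution with 10 df = 0.000951.
Step 6: alpha = 0.05. reject H0.

rho = 0.8252, p = 0.000951, reject H0 at alpha = 0.05.


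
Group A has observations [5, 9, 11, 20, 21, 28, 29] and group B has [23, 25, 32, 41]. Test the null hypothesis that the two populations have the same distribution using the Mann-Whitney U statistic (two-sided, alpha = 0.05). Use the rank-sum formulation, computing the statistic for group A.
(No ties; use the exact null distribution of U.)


Step 1: Combine and sort all 11 observations; assign midranks.
sorted (value, group): (5,X), (9,X), (11,X), (20,X), (21,X), (23,Y), (25,Y), (28,X), (29,X), (32,Y), (41,Y)
ranks: 5->1, 9->2, 11->3, 20->4, 21->5, 23->6, 25->7, 28->8, 29->9, 32->10, 41->11
Step 2: Rank sum for X: R1 = 1 + 2 + 3 + 4 + 5 + 8 + 9 = 32.
Step 3: U_X = R1 - n1(n1+1)/2 = 32 - 7*8/2 = 32 - 28 = 4.
       U_Y = n1*n2 - U_X = 28 - 4 = 24.
Step 4: No ties, so the exact null distribution of U (based on enumerating the C(11,7) = 330 equally likely rank assignments) gives the two-sided p-value.
Step 5: p-value = 0.072727; compare to alpha = 0.05. fail to reject H0.

U_X = 4, p = 0.072727, fail to reject H0 at alpha = 0.05.


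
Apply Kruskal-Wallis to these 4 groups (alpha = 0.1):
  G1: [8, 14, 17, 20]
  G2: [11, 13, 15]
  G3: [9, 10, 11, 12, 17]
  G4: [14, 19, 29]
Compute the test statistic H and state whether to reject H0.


Step 1: Combine all N = 15 observations and assign midranks.
sorted (value, group, rank): (8,G1,1), (9,G3,2), (10,G3,3), (11,G2,4.5), (11,G3,4.5), (12,G3,6), (13,G2,7), (14,G1,8.5), (14,G4,8.5), (15,G2,10), (17,G1,11.5), (17,G3,11.5), (19,G4,13), (20,G1,14), (29,G4,15)
Step 2: Sum ranks within each group.
R_1 = 35 (n_1 = 4)
R_2 = 21.5 (n_2 = 3)
R_3 = 27 (n_3 = 5)
R_4 = 36.5 (n_4 = 3)
Step 3: H = 12/(N(N+1)) * sum(R_i^2/n_i) - 3(N+1)
     = 12/(15*16) * (35^2/4 + 21.5^2/3 + 27^2/5 + 36.5^2/3) - 3*16
     = 0.050000 * 1050.22 - 48
     = 4.510833.
Step 4: Ties present; correction factor C = 1 - 18/(15^3 - 15) = 0.994643. Corrected H = 4.510833 / 0.994643 = 4.535129.
Step 5: Under H0, H ~ chi^2(3); p-value = 0.209178.
Step 6: alpha = 0.1. fail to reject H0.

H = 4.5351, df = 3, p = 0.209178, fail to reject H0.


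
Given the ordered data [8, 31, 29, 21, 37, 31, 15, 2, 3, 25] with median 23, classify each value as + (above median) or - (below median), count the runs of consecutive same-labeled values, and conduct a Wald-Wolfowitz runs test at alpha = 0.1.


Step 1: Compute median = 23; label A = above, B = below.
Labels in order: BAABAABBBA  (n_A = 5, n_B = 5)
Step 2: Count runs R = 6.
Step 3: Under H0 (random ordering), E[R] = 2*n_A*n_B/(n_A+n_B) + 1 = 2*5*5/10 + 1 = 6.0000.
        Var[R] = 2*n_A*n_B*(2*n_A*n_B - n_A - n_B) / ((n_A+n_B)^2 * (n_A+n_B-1)) = 2000/900 = 2.2222.
        SD[R] = 1.4907.
Step 4: R = E[R], so z = 0 with no continuity correction.
Step 5: Two-sided p-value via normal approximation = 2*(1 - Phi(|z|)) = 1.000000.
Step 6: alpha = 0.1. fail to reject H0.

R = 6, z = 0.0000, p = 1.000000, fail to reject H0.


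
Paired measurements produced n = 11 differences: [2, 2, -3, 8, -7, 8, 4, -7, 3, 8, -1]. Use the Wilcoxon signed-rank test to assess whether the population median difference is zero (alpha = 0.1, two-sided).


Step 1: Drop any zero differences (none here) and take |d_i|.
|d| = [2, 2, 3, 8, 7, 8, 4, 7, 3, 8, 1]
Step 2: Midrank |d_i| (ties get averaged ranks).
ranks: |2|->2.5, |2|->2.5, |3|->4.5, |8|->10, |7|->7.5, |8|->10, |4|->6, |7|->7.5, |3|->4.5, |8|->10, |1|->1
Step 3: Attach original signs; sum ranks with positive sign and with negative sign.
W+ = 2.5 + 2.5 + 10 + 10 + 6 + 4.5 + 10 = 45.5
W- = 4.5 + 7.5 + 7.5 + 1 = 20.5
(Check: W+ + W- = 66 should equal n(n+1)/2 = 66.)
Step 4: Test statistic W = min(W+, W-) = 20.5.
Step 5: Ties in |d|, so use the tie-corrected normal approximation.
        E[W] = n(n+1)/4 = 11*12/4 = 33.
        Tie groups: |d|=2 (t=2), |d|=3 (t=2), |d|=7 (t=2), |d|=8 (t=3); sum(t^3 - t) = 42.
        Var[W] = n(n+1)(2n+1)/24 - sum(t^3-t)/48 = 3036/24 - 42/48 = 125.625.
        z = (W - E[W]) / sqrt(Var[W]) = (20.5 - 33) / 11.2083 = -1.1152.
        Two-sided p = 2*Phi(z) = 0.264744.
Step 6: alpha = 0.1. fail to reject H0.

W+ = 45.5, W- = 20.5, W = min = 20.5, p = 0.264744, fail to reject H0.


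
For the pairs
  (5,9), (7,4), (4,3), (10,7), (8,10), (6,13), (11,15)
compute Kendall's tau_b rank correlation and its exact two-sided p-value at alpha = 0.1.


Step 1: Enumerate the 21 unordered pairs (i,j) with i<j and classify each by sign(x_j-x_i) * sign(y_j-y_i).
  (1,2):dx=+2,dy=-5->D; (1,3):dx=-1,dy=-6->C; (1,4):dx=+5,dy=-2->D; (1,5):dx=+3,dy=+1->C
  (1,6):dx=+1,dy=+4->C; (1,7):dx=+6,dy=+6->C; (2,3):dx=-3,dy=-1->C; (2,4):dx=+3,dy=+3->C
  (2,5):dx=+1,dy=+6->C; (2,6):dx=-1,dy=+9->D; (2,7):dx=+4,dy=+11->C; (3,4):dx=+6,dy=+4->C
  (3,5):dx=+4,dy=+7->C; (3,6):dx=+2,dy=+10->C; (3,7):dx=+7,dy=+12->C; (4,5):dx=-2,dy=+3->D
  (4,6):dx=-4,dy=+6->D; (4,7):dx=+1,dy=+8->C; (5,6):dx=-2,dy=+3->D; (5,7):dx=+3,dy=+5->C
  (6,7):dx=+5,dy=+2->C
Step 2: C = 15, D = 6, total pairs = 21.
Step 3: tau = (C - D)/(n(n-1)/2) = (15 - 6)/21 = 0.428571.
Step 4: Exact two-sided p-value (enumerate n! = 5040 permutations of y under H0): p = 0.238889.
Step 5: alpha = 0.1. fail to reject H0.

tau_b = 0.4286 (C=15, D=6), p = 0.238889, fail to reject H0.


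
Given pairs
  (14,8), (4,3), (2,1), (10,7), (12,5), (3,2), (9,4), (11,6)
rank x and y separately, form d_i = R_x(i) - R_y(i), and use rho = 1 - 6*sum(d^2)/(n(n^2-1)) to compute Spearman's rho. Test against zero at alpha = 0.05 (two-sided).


Step 1: Rank x and y separately (midranks; no ties here).
rank(x): 14->8, 4->3, 2->1, 10->5, 12->7, 3->2, 9->4, 11->6
rank(y): 8->8, 3->3, 1->1, 7->7, 5->5, 2->2, 4->4, 6->6
Step 2: d_i = R_x(i) - R_y(i); compute d_i^2.
  (8-8)^2=0, (3-3)^2=0, (1-1)^2=0, (5-7)^2=4, (7-5)^2=4, (2-2)^2=0, (4-4)^2=0, (6-6)^2=0
sum(d^2) = 8.
Step 3: rho = 1 - 6*8 / (8*(8^2 - 1)) = 1 - 48/504 = 0.904762.
Step 4: Under H0, t = rho * sqrt((n-2)/(1-rho^2)) = 5.2034 ~ t(6).
Step 5: Two-sided p-value from the t-distribution with 6 df = 0.002008.
Step 6: alpha = 0.05. reject H0.

rho = 0.9048, p = 0.002008, reject H0 at alpha = 0.05.


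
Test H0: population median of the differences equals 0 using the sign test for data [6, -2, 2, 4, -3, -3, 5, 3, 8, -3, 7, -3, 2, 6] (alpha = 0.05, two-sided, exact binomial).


Step 1: Discard zero differences. Original n = 14; n_eff = number of nonzero differences = 14.
Nonzero differences (with sign): +6, -2, +2, +4, -3, -3, +5, +3, +8, -3, +7, -3, +2, +6
Step 2: Count signs: positive = 9, negative = 5.
Step 3: Under H0: P(positive) = 0.5, so the number of positives S ~ Bin(14, 0.5).
Step 4: Two-sided exact p-value = sum of Bin(14,0.5) probabilities at or below the observed probability = 0.423950.
Step 5: alpha = 0.05. fail to reject H0.

n_eff = 14, pos = 9, neg = 5, p = 0.423950, fail to reject H0.


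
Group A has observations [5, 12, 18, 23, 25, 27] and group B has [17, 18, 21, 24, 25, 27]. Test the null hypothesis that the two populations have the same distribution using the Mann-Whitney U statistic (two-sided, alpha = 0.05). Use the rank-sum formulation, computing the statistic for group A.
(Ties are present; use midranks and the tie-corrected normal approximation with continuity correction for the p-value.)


Step 1: Combine and sort all 12 observations; assign midranks.
sorted (value, group): (5,X), (12,X), (17,Y), (18,X), (18,Y), (21,Y), (23,X), (24,Y), (25,X), (25,Y), (27,X), (27,Y)
ranks: 5->1, 12->2, 17->3, 18->4.5, 18->4.5, 21->6, 23->7, 24->8, 25->9.5, 25->9.5, 27->11.5, 27->11.5
Step 2: Rank sum for X: R1 = 1 + 2 + 4.5 + 7 + 9.5 + 11.5 = 35.5.
Step 3: U_X = R1 - n1(n1+1)/2 = 35.5 - 6*7/2 = 35.5 - 21 = 14.5.
       U_Y = n1*n2 - U_X = 36 - 14.5 = 21.5.
Step 4: Ties are present, so use the tie-corrected normal approximation (with continuity correction) for the p-value.
Step 5: p-value = 0.629150; compare to alpha = 0.05. fail to reject H0.

U_X = 14.5, p = 0.629150, fail to reject H0 at alpha = 0.05.


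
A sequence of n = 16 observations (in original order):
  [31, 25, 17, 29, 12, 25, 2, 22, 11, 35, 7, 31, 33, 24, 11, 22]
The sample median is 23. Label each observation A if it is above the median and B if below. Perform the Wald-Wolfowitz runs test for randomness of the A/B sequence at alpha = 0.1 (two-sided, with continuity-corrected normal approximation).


Step 1: Compute median = 23; label A = above, B = below.
Labels in order: AABABABBBABAAABB  (n_A = 8, n_B = 8)
Step 2: Count runs R = 10.
Step 3: Under H0 (random ordering), E[R] = 2*n_A*n_B/(n_A+n_B) + 1 = 2*8*8/16 + 1 = 9.0000.
        Var[R] = 2*n_A*n_B*(2*n_A*n_B - n_A - n_B) / ((n_A+n_B)^2 * (n_A+n_B-1)) = 14336/3840 = 3.7333.
        SD[R] = 1.9322.
Step 4: Continuity-corrected z = (R - 0.5 - E[R]) / SD[R] = (10 - 0.5 - 9.0000) / 1.9322 = 0.2588.
Step 5: Two-sided p-value via normal approximation = 2*(1 - Phi(|z|)) = 0.795809.
Step 6: alpha = 0.1. fail to reject H0.

R = 10, z = 0.2588, p = 0.795809, fail to reject H0.


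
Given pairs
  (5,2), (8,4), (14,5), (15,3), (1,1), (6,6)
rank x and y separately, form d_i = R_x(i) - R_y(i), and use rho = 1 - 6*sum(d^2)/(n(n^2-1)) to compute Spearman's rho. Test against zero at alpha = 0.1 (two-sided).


Step 1: Rank x and y separately (midranks; no ties here).
rank(x): 5->2, 8->4, 14->5, 15->6, 1->1, 6->3
rank(y): 2->2, 4->4, 5->5, 3->3, 1->1, 6->6
Step 2: d_i = R_x(i) - R_y(i); compute d_i^2.
  (2-2)^2=0, (4-4)^2=0, (5-5)^2=0, (6-3)^2=9, (1-1)^2=0, (3-6)^2=9
sum(d^2) = 18.
Step 3: rho = 1 - 6*18 / (6*(6^2 - 1)) = 1 - 108/210 = 0.485714.
Step 4: Under H0, t = rho * sqrt((n-2)/(1-rho^2)) = 1.1113 ~ t(4).
Step 5: Two-sided p-value from the t-distribution with 4 df = 0.328723.
Step 6: alpha = 0.1. fail to reject H0.

rho = 0.4857, p = 0.328723, fail to reject H0 at alpha = 0.1.


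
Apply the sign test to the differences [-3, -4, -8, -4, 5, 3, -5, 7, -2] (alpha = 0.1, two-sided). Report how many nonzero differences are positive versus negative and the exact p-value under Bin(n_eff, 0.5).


Step 1: Discard zero differences. Original n = 9; n_eff = number of nonzero differences = 9.
Nonzero differences (with sign): -3, -4, -8, -4, +5, +3, -5, +7, -2
Step 2: Count signs: positive = 3, negative = 6.
Step 3: Under H0: P(positive) = 0.5, so the number of positives S ~ Bin(9, 0.5).
Step 4: Two-sided exact p-value = sum of Bin(9,0.5) probabilities at or below the observed probability = 0.507812.
Step 5: alpha = 0.1. fail to reject H0.

n_eff = 9, pos = 3, neg = 6, p = 0.507812, fail to reject H0.


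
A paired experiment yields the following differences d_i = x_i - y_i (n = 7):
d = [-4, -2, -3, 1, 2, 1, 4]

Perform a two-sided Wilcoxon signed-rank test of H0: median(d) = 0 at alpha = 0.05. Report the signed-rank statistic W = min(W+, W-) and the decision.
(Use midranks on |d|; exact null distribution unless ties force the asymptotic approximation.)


Step 1: Drop any zero differences (none here) and take |d_i|.
|d| = [4, 2, 3, 1, 2, 1, 4]
Step 2: Midrank |d_i| (ties get averaged ranks).
ranks: |4|->6.5, |2|->3.5, |3|->5, |1|->1.5, |2|->3.5, |1|->1.5, |4|->6.5
Step 3: Attach original signs; sum ranks with positive sign and with negative sign.
W+ = 1.5 + 3.5 + 1.5 + 6.5 = 13
W- = 6.5 + 3.5 + 5 = 15
(Check: W+ + W- = 28 should equal n(n+1)/2 = 28.)
Step 4: Test statistic W = min(W+, W-) = 13.
Step 5: Ties in |d|, so use the tie-corrected normal approximation.
        E[W] = n(n+1)/4 = 7*8/4 = 14.
        Tie groups: |d|=1 (t=2), |d|=2 (t=2), |d|=4 (t=2); sum(t^3 - t) = 18.
        Var[W] = n(n+1)(2n+1)/24 - sum(t^3-t)/48 = 840/24 - 18/48 = 34.625.
        z = (W - E[W]) / sqrt(Var[W]) = (13 - 14) / 5.8843 = -0.1699.
        Two-sided p = 2*Phi(z) = 0.865054.
Step 6: alpha = 0.05. fail to reject H0.

W+ = 13, W- = 15, W = min = 13, p = 0.865054, fail to reject H0.


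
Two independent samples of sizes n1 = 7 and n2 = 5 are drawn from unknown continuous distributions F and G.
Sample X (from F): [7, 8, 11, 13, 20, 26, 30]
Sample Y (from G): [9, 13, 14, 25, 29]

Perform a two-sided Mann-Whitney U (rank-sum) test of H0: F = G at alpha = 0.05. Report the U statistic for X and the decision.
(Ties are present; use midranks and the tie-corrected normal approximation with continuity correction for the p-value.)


Step 1: Combine and sort all 12 observations; assign midranks.
sorted (value, group): (7,X), (8,X), (9,Y), (11,X), (13,X), (13,Y), (14,Y), (20,X), (25,Y), (26,X), (29,Y), (30,X)
ranks: 7->1, 8->2, 9->3, 11->4, 13->5.5, 13->5.5, 14->7, 20->8, 25->9, 26->10, 29->11, 30->12
Step 2: Rank sum for X: R1 = 1 + 2 + 4 + 5.5 + 8 + 10 + 12 = 42.5.
Step 3: U_X = R1 - n1(n1+1)/2 = 42.5 - 7*8/2 = 42.5 - 28 = 14.5.
       U_Y = n1*n2 - U_X = 35 - 14.5 = 20.5.
Step 4: Ties are present, so use the tie-corrected normal approximation (with continuity correction) for the p-value.
Step 5: p-value = 0.684221; compare to alpha = 0.05. fail to reject H0.

U_X = 14.5, p = 0.684221, fail to reject H0 at alpha = 0.05.


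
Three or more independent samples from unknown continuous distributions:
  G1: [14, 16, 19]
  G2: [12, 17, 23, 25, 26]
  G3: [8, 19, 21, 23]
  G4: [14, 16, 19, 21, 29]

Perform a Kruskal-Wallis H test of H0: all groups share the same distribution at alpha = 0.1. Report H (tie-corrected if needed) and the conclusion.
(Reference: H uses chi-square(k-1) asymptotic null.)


Step 1: Combine all N = 17 observations and assign midranks.
sorted (value, group, rank): (8,G3,1), (12,G2,2), (14,G1,3.5), (14,G4,3.5), (16,G1,5.5), (16,G4,5.5), (17,G2,7), (19,G1,9), (19,G3,9), (19,G4,9), (21,G3,11.5), (21,G4,11.5), (23,G2,13.5), (23,G3,13.5), (25,G2,15), (26,G2,16), (29,G4,17)
Step 2: Sum ranks within each group.
R_1 = 18 (n_1 = 3)
R_2 = 53.5 (n_2 = 5)
R_3 = 35 (n_3 = 4)
R_4 = 46.5 (n_4 = 5)
Step 3: H = 12/(N(N+1)) * sum(R_i^2/n_i) - 3(N+1)
     = 12/(17*18) * (18^2/3 + 53.5^2/5 + 35^2/4 + 46.5^2/5) - 3*18
     = 0.039216 * 1419.15 - 54
     = 1.652941.
Step 4: Ties present; correction factor C = 1 - 48/(17^3 - 17) = 0.990196. Corrected H = 1.652941 / 0.990196 = 1.669307.
Step 5: Under H0, H ~ chi^2(3); p-value = 0.643779.
Step 6: alpha = 0.1. fail to reject H0.

H = 1.6693, df = 3, p = 0.643779, fail to reject H0.


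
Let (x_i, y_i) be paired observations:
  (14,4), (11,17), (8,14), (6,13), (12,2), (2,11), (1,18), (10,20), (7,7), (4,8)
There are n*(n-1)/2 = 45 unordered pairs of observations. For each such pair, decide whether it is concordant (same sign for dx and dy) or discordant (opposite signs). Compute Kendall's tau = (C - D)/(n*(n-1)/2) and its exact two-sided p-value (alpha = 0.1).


Step 1: Enumerate the 45 unordered pairs (i,j) with i<j and classify each by sign(x_j-x_i) * sign(y_j-y_i).
  (1,2):dx=-3,dy=+13->D; (1,3):dx=-6,dy=+10->D; (1,4):dx=-8,dy=+9->D; (1,5):dx=-2,dy=-2->C
  (1,6):dx=-12,dy=+7->D; (1,7):dx=-13,dy=+14->D; (1,8):dx=-4,dy=+16->D; (1,9):dx=-7,dy=+3->D
  (1,10):dx=-10,dy=+4->D; (2,3):dx=-3,dy=-3->C; (2,4):dx=-5,dy=-4->C; (2,5):dx=+1,dy=-15->D
  (2,6):dx=-9,dy=-6->C; (2,7):dx=-10,dy=+1->D; (2,8):dx=-1,dy=+3->D; (2,9):dx=-4,dy=-10->C
  (2,10):dx=-7,dy=-9->C; (3,4):dx=-2,dy=-1->C; (3,5):dx=+4,dy=-12->D; (3,6):dx=-6,dy=-3->C
  (3,7):dx=-7,dy=+4->D; (3,8):dx=+2,dy=+6->C; (3,9):dx=-1,dy=-7->C; (3,10):dx=-4,dy=-6->C
  (4,5):dx=+6,dy=-11->D; (4,6):dx=-4,dy=-2->C; (4,7):dx=-5,dy=+5->D; (4,8):dx=+4,dy=+7->C
  (4,9):dx=+1,dy=-6->D; (4,10):dx=-2,dy=-5->C; (5,6):dx=-10,dy=+9->D; (5,7):dx=-11,dy=+16->D
  (5,8):dx=-2,dy=+18->D; (5,9):dx=-5,dy=+5->D; (5,10):dx=-8,dy=+6->D; (6,7):dx=-1,dy=+7->D
  (6,8):dx=+8,dy=+9->C; (6,9):dx=+5,dy=-4->D; (6,10):dx=+2,dy=-3->D; (7,8):dx=+9,dy=+2->C
  (7,9):dx=+6,dy=-11->D; (7,10):dx=+3,dy=-10->D; (8,9):dx=-3,dy=-13->C; (8,10):dx=-6,dy=-12->C
  (9,10):dx=-3,dy=+1->D
Step 2: C = 18, D = 27, total pairs = 45.
Step 3: tau = (C - D)/(n(n-1)/2) = (18 - 27)/45 = -0.200000.
Step 4: Exact two-sided p-value (enumerate n! = 3628800 permutations of y under H0): p = 0.484313.
Step 5: alpha = 0.1. fail to reject H0.

tau_b = -0.2000 (C=18, D=27), p = 0.484313, fail to reject H0.


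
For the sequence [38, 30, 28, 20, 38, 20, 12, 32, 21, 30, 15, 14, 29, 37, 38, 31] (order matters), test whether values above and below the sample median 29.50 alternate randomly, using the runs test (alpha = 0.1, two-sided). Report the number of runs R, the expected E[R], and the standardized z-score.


Step 1: Compute median = 29.50; label A = above, B = below.
Labels in order: AABBABBABABBBAAA  (n_A = 8, n_B = 8)
Step 2: Count runs R = 9.
Step 3: Under H0 (random ordering), E[R] = 2*n_A*n_B/(n_A+n_B) + 1 = 2*8*8/16 + 1 = 9.0000.
        Var[R] = 2*n_A*n_B*(2*n_A*n_B - n_A - n_B) / ((n_A+n_B)^2 * (n_A+n_B-1)) = 14336/3840 = 3.7333.
        SD[R] = 1.9322.
Step 4: R = E[R], so z = 0 with no continuity correction.
Step 5: Two-sided p-value via normal approximation = 2*(1 - Phi(|z|)) = 1.000000.
Step 6: alpha = 0.1. fail to reject H0.

R = 9, z = 0.0000, p = 1.000000, fail to reject H0.


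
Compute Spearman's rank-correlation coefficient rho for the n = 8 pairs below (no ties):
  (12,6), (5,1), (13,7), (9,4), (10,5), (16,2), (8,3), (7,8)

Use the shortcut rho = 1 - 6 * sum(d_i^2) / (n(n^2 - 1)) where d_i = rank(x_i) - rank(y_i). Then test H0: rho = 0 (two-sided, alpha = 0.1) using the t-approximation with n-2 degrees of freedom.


Step 1: Rank x and y separately (midranks; no ties here).
rank(x): 12->6, 5->1, 13->7, 9->4, 10->5, 16->8, 8->3, 7->2
rank(y): 6->6, 1->1, 7->7, 4->4, 5->5, 2->2, 3->3, 8->8
Step 2: d_i = R_x(i) - R_y(i); compute d_i^2.
  (6-6)^2=0, (1-1)^2=0, (7-7)^2=0, (4-4)^2=0, (5-5)^2=0, (8-2)^2=36, (3-3)^2=0, (2-8)^2=36
sum(d^2) = 72.
Step 3: rho = 1 - 6*72 / (8*(8^2 - 1)) = 1 - 432/504 = 0.142857.
Step 4: Under H0, t = rho * sqrt((n-2)/(1-rho^2)) = 0.3536 ~ t(6).
Step 5: Two-sided p-value from the t-distribution with 6 df = 0.735765.
Step 6: alpha = 0.1. fail to reject H0.

rho = 0.1429, p = 0.735765, fail to reject H0 at alpha = 0.1.


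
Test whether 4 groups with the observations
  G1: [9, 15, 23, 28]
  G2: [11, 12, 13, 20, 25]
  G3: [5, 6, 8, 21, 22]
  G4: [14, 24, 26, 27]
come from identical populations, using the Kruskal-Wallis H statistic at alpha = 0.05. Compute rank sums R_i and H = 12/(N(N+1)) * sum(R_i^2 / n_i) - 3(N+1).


Step 1: Combine all N = 18 observations and assign midranks.
sorted (value, group, rank): (5,G3,1), (6,G3,2), (8,G3,3), (9,G1,4), (11,G2,5), (12,G2,6), (13,G2,7), (14,G4,8), (15,G1,9), (20,G2,10), (21,G3,11), (22,G3,12), (23,G1,13), (24,G4,14), (25,G2,15), (26,G4,16), (27,G4,17), (28,G1,18)
Step 2: Sum ranks within each group.
R_1 = 44 (n_1 = 4)
R_2 = 43 (n_2 = 5)
R_3 = 29 (n_3 = 5)
R_4 = 55 (n_4 = 4)
Step 3: H = 12/(N(N+1)) * sum(R_i^2/n_i) - 3(N+1)
     = 12/(18*19) * (44^2/4 + 43^2/5 + 29^2/5 + 55^2/4) - 3*19
     = 0.035088 * 1778.25 - 57
     = 5.394737.
Step 4: No ties, so H is used without correction.
Step 5: Under H0, H ~ chi^2(3); p-value = 0.145072.
Step 6: alpha = 0.05. fail to reject H0.

H = 5.3947, df = 3, p = 0.145072, fail to reject H0.


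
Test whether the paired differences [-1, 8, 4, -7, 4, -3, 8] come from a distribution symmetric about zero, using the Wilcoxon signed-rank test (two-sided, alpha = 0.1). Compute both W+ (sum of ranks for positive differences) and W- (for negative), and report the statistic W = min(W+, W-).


Step 1: Drop any zero differences (none here) and take |d_i|.
|d| = [1, 8, 4, 7, 4, 3, 8]
Step 2: Midrank |d_i| (ties get averaged ranks).
ranks: |1|->1, |8|->6.5, |4|->3.5, |7|->5, |4|->3.5, |3|->2, |8|->6.5
Step 3: Attach original signs; sum ranks with positive sign and with negative sign.
W+ = 6.5 + 3.5 + 3.5 + 6.5 = 20
W- = 1 + 5 + 2 = 8
(Check: W+ + W- = 28 should equal n(n+1)/2 = 28.)
Step 4: Test statistic W = min(W+, W-) = 8.
Step 5: Ties in |d|, so use the tie-corrected normal approximation.
        E[W] = n(n+1)/4 = 7*8/4 = 14.
        Tie groups: |d|=4 (t=2), |d|=8 (t=2); sum(t^3 - t) = 12.
        Var[W] = n(n+1)(2n+1)/24 - sum(t^3-t)/48 = 840/24 - 12/48 = 34.75.
        z = (W - E[W]) / sqrt(Var[W]) = (8 - 14) / 5.8949 = -1.0178.
        Two-sided p = 2*Phi(z) = 0.308760.
Step 6: alpha = 0.1. fail to reject H0.

W+ = 20, W- = 8, W = min = 8, p = 0.308760, fail to reject H0.


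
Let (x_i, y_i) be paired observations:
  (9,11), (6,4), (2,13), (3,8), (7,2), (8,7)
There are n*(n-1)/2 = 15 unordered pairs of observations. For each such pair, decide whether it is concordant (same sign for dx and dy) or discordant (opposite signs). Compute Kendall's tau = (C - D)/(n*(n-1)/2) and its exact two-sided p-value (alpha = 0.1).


Step 1: Enumerate the 15 unordered pairs (i,j) with i<j and classify each by sign(x_j-x_i) * sign(y_j-y_i).
  (1,2):dx=-3,dy=-7->C; (1,3):dx=-7,dy=+2->D; (1,4):dx=-6,dy=-3->C; (1,5):dx=-2,dy=-9->C
  (1,6):dx=-1,dy=-4->C; (2,3):dx=-4,dy=+9->D; (2,4):dx=-3,dy=+4->D; (2,5):dx=+1,dy=-2->D
  (2,6):dx=+2,dy=+3->C; (3,4):dx=+1,dy=-5->D; (3,5):dx=+5,dy=-11->D; (3,6):dx=+6,dy=-6->D
  (4,5):dx=+4,dy=-6->D; (4,6):dx=+5,dy=-1->D; (5,6):dx=+1,dy=+5->C
Step 2: C = 6, D = 9, total pairs = 15.
Step 3: tau = (C - D)/(n(n-1)/2) = (6 - 9)/15 = -0.200000.
Step 4: Exact two-sided p-value (enumerate n! = 720 permutations of y under H0): p = 0.719444.
Step 5: alpha = 0.1. fail to reject H0.

tau_b = -0.2000 (C=6, D=9), p = 0.719444, fail to reject H0.


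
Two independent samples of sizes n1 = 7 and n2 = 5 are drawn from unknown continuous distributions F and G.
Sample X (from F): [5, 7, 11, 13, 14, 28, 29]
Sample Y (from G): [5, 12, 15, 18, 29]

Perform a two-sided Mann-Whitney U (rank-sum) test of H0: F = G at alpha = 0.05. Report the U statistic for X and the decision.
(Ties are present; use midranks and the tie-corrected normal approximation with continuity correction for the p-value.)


Step 1: Combine and sort all 12 observations; assign midranks.
sorted (value, group): (5,X), (5,Y), (7,X), (11,X), (12,Y), (13,X), (14,X), (15,Y), (18,Y), (28,X), (29,X), (29,Y)
ranks: 5->1.5, 5->1.5, 7->3, 11->4, 12->5, 13->6, 14->7, 15->8, 18->9, 28->10, 29->11.5, 29->11.5
Step 2: Rank sum for X: R1 = 1.5 + 3 + 4 + 6 + 7 + 10 + 11.5 = 43.
Step 3: U_X = R1 - n1(n1+1)/2 = 43 - 7*8/2 = 43 - 28 = 15.
       U_Y = n1*n2 - U_X = 35 - 15 = 20.
Step 4: Ties are present, so use the tie-corrected normal approximation (with continuity correction) for the p-value.
Step 5: p-value = 0.744469; compare to alpha = 0.05. fail to reject H0.

U_X = 15, p = 0.744469, fail to reject H0 at alpha = 0.05.


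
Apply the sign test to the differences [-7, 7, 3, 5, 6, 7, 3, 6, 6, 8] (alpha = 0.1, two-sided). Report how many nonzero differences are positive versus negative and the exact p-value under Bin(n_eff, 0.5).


Step 1: Discard zero differences. Original n = 10; n_eff = number of nonzero differences = 10.
Nonzero differences (with sign): -7, +7, +3, +5, +6, +7, +3, +6, +6, +8
Step 2: Count signs: positive = 9, negative = 1.
Step 3: Under H0: P(positive) = 0.5, so the number of positives S ~ Bin(10, 0.5).
Step 4: Two-sided exact p-value = sum of Bin(10,0.5) probabilities at or below the observed probability = 0.021484.
Step 5: alpha = 0.1. reject H0.

n_eff = 10, pos = 9, neg = 1, p = 0.021484, reject H0.


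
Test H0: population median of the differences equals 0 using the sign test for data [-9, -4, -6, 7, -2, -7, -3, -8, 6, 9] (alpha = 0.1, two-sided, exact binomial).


Step 1: Discard zero differences. Original n = 10; n_eff = number of nonzero differences = 10.
Nonzero differences (with sign): -9, -4, -6, +7, -2, -7, -3, -8, +6, +9
Step 2: Count signs: positive = 3, negative = 7.
Step 3: Under H0: P(positive) = 0.5, so the number of positives S ~ Bin(10, 0.5).
Step 4: Two-sided exact p-value = sum of Bin(10,0.5) probabilities at or below the observed probability = 0.343750.
Step 5: alpha = 0.1. fail to reject H0.

n_eff = 10, pos = 3, neg = 7, p = 0.343750, fail to reject H0.


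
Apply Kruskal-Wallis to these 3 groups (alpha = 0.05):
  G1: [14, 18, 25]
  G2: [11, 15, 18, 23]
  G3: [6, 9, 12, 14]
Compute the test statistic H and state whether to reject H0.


Step 1: Combine all N = 11 observations and assign midranks.
sorted (value, group, rank): (6,G3,1), (9,G3,2), (11,G2,3), (12,G3,4), (14,G1,5.5), (14,G3,5.5), (15,G2,7), (18,G1,8.5), (18,G2,8.5), (23,G2,10), (25,G1,11)
Step 2: Sum ranks within each group.
R_1 = 25 (n_1 = 3)
R_2 = 28.5 (n_2 = 4)
R_3 = 12.5 (n_3 = 4)
Step 3: H = 12/(N(N+1)) * sum(R_i^2/n_i) - 3(N+1)
     = 12/(11*12) * (25^2/3 + 28.5^2/4 + 12.5^2/4) - 3*12
     = 0.090909 * 450.458 - 36
     = 4.950758.
Step 4: Ties present; correction factor C = 1 - 12/(11^3 - 11) = 0.990909. Corrected H = 4.950758 / 0.990909 = 4.996177.
Step 5: Under H0, H ~ chi^2(2); p-value = 0.082242.
Step 6: alpha = 0.05. fail to reject H0.

H = 4.9962, df = 2, p = 0.082242, fail to reject H0.


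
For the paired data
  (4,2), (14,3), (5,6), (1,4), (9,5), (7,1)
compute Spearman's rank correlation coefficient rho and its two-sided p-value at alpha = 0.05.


Step 1: Rank x and y separately (midranks; no ties here).
rank(x): 4->2, 14->6, 5->3, 1->1, 9->5, 7->4
rank(y): 2->2, 3->3, 6->6, 4->4, 5->5, 1->1
Step 2: d_i = R_x(i) - R_y(i); compute d_i^2.
  (2-2)^2=0, (6-3)^2=9, (3-6)^2=9, (1-4)^2=9, (5-5)^2=0, (4-1)^2=9
sum(d^2) = 36.
Step 3: rho = 1 - 6*36 / (6*(6^2 - 1)) = 1 - 216/210 = -0.028571.
Step 4: Under H0, t = rho * sqrt((n-2)/(1-rho^2)) = -0.0572 ~ t(4).
Step 5: Two-sided p-value from the t-distribution with 4 df = 0.957155.
Step 6: alpha = 0.05. fail to reject H0.

rho = -0.0286, p = 0.957155, fail to reject H0 at alpha = 0.05.


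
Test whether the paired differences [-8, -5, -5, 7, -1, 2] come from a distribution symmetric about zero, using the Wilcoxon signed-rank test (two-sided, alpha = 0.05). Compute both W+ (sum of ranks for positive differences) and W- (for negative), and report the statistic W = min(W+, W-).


Step 1: Drop any zero differences (none here) and take |d_i|.
|d| = [8, 5, 5, 7, 1, 2]
Step 2: Midrank |d_i| (ties get averaged ranks).
ranks: |8|->6, |5|->3.5, |5|->3.5, |7|->5, |1|->1, |2|->2
Step 3: Attach original signs; sum ranks with positive sign and with negative sign.
W+ = 5 + 2 = 7
W- = 6 + 3.5 + 3.5 + 1 = 14
(Check: W+ + W- = 21 should equal n(n+1)/2 = 21.)
Step 4: Test statistic W = min(W+, W-) = 7.
Step 5: Ties in |d|, so use the tie-corrected normal approximation.
        E[W] = n(n+1)/4 = 6*7/4 = 10.5.
        Tie groups: |d|=5 (t=2); sum(t^3 - t) = 6.
        Var[W] = n(n+1)(2n+1)/24 - sum(t^3-t)/48 = 546/24 - 6/48 = 22.625.
        z = (W - E[W]) / sqrt(Var[W]) = (7 - 10.5) / 4.7566 = -0.7358.
        Two-sided p = 2*Phi(z) = 0.461838.
Step 6: alpha = 0.05. fail to reject H0.

W+ = 7, W- = 14, W = min = 7, p = 0.461838, fail to reject H0.


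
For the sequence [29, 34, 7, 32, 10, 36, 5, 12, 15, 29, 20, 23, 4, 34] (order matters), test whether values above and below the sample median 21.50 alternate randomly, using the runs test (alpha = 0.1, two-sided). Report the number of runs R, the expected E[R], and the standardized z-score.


Step 1: Compute median = 21.50; label A = above, B = below.
Labels in order: AABABABBBABABA  (n_A = 7, n_B = 7)
Step 2: Count runs R = 11.
Step 3: Under H0 (random ordering), E[R] = 2*n_A*n_B/(n_A+n_B) + 1 = 2*7*7/14 + 1 = 8.0000.
        Var[R] = 2*n_A*n_B*(2*n_A*n_B - n_A - n_B) / ((n_A+n_B)^2 * (n_A+n_B-1)) = 8232/2548 = 3.2308.
        SD[R] = 1.7974.
Step 4: Continuity-corrected z = (R - 0.5 - E[R]) / SD[R] = (11 - 0.5 - 8.0000) / 1.7974 = 1.3909.
Step 5: Two-sided p-value via normal approximation = 2*(1 - Phi(|z|)) = 0.164264.
Step 6: alpha = 0.1. fail to reject H0.

R = 11, z = 1.3909, p = 0.164264, fail to reject H0.


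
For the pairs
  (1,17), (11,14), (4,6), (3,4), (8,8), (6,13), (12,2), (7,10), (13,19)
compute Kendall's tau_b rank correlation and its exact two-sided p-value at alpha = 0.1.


Step 1: Enumerate the 36 unordered pairs (i,j) with i<j and classify each by sign(x_j-x_i) * sign(y_j-y_i).
  (1,2):dx=+10,dy=-3->D; (1,3):dx=+3,dy=-11->D; (1,4):dx=+2,dy=-13->D; (1,5):dx=+7,dy=-9->D
  (1,6):dx=+5,dy=-4->D; (1,7):dx=+11,dy=-15->D; (1,8):dx=+6,dy=-7->D; (1,9):dx=+12,dy=+2->C
  (2,3):dx=-7,dy=-8->C; (2,4):dx=-8,dy=-10->C; (2,5):dx=-3,dy=-6->C; (2,6):dx=-5,dy=-1->C
  (2,7):dx=+1,dy=-12->D; (2,8):dx=-4,dy=-4->C; (2,9):dx=+2,dy=+5->C; (3,4):dx=-1,dy=-2->C
  (3,5):dx=+4,dy=+2->C; (3,6):dx=+2,dy=+7->C; (3,7):dx=+8,dy=-4->D; (3,8):dx=+3,dy=+4->C
  (3,9):dx=+9,dy=+13->C; (4,5):dx=+5,dy=+4->C; (4,6):dx=+3,dy=+9->C; (4,7):dx=+9,dy=-2->D
  (4,8):dx=+4,dy=+6->C; (4,9):dx=+10,dy=+15->C; (5,6):dx=-2,dy=+5->D; (5,7):dx=+4,dy=-6->D
  (5,8):dx=-1,dy=+2->D; (5,9):dx=+5,dy=+11->C; (6,7):dx=+6,dy=-11->D; (6,8):dx=+1,dy=-3->D
  (6,9):dx=+7,dy=+6->C; (7,8):dx=-5,dy=+8->D; (7,9):dx=+1,dy=+17->C; (8,9):dx=+6,dy=+9->C
Step 2: C = 20, D = 16, total pairs = 36.
Step 3: tau = (C - D)/(n(n-1)/2) = (20 - 16)/36 = 0.111111.
Step 4: Exact two-sided p-value (enumerate n! = 362880 permutations of y under H0): p = 0.761414.
Step 5: alpha = 0.1. fail to reject H0.

tau_b = 0.1111 (C=20, D=16), p = 0.761414, fail to reject H0.


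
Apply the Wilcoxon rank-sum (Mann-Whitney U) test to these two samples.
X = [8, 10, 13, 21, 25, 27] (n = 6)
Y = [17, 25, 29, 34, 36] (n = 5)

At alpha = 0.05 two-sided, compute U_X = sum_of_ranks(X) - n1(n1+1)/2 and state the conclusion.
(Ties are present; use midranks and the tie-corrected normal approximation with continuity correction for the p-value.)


Step 1: Combine and sort all 11 observations; assign midranks.
sorted (value, group): (8,X), (10,X), (13,X), (17,Y), (21,X), (25,X), (25,Y), (27,X), (29,Y), (34,Y), (36,Y)
ranks: 8->1, 10->2, 13->3, 17->4, 21->5, 25->6.5, 25->6.5, 27->8, 29->9, 34->10, 36->11
Step 2: Rank sum for X: R1 = 1 + 2 + 3 + 5 + 6.5 + 8 = 25.5.
Step 3: U_X = R1 - n1(n1+1)/2 = 25.5 - 6*7/2 = 25.5 - 21 = 4.5.
       U_Y = n1*n2 - U_X = 30 - 4.5 = 25.5.
Step 4: Ties are present, so use the tie-corrected normal approximation (with continuity correction) for the p-value.
Step 5: p-value = 0.067264; compare to alpha = 0.05. fail to reject H0.

U_X = 4.5, p = 0.067264, fail to reject H0 at alpha = 0.05.
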